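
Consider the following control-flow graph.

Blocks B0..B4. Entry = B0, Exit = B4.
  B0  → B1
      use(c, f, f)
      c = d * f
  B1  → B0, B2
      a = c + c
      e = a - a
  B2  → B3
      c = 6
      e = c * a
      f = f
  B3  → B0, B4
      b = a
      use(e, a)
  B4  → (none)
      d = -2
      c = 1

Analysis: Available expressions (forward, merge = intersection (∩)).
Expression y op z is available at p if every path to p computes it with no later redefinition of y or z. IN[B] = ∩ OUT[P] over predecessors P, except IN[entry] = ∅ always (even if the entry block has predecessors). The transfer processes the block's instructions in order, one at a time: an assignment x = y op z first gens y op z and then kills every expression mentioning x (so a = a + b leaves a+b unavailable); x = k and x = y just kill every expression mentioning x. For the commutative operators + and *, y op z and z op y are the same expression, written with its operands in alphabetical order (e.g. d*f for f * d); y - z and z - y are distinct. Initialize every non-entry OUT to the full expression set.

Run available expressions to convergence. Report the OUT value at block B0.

Answer: {d*f}

Derivation:
Per-block solution:
  B0:  IN={}  OUT={d*f}
  B1:  IN={d*f}  OUT={a-a, c+c, d*f}
  B2:  IN={a-a, c+c, d*f}  OUT={a*c, a-a}
  B3:  IN={a*c, a-a}  OUT={a*c, a-a}
  B4:  IN={a*c, a-a}  OUT={a-a}

Merge at B0 (entry node, so the boundary value {} is joined with the incoming edge(s)): IN[B0] = {} ∩ OUT[B1] ∩ OUT[B3] = {}
Applying B0's transfer function to that IN value gives OUT[B0] (row B0 above).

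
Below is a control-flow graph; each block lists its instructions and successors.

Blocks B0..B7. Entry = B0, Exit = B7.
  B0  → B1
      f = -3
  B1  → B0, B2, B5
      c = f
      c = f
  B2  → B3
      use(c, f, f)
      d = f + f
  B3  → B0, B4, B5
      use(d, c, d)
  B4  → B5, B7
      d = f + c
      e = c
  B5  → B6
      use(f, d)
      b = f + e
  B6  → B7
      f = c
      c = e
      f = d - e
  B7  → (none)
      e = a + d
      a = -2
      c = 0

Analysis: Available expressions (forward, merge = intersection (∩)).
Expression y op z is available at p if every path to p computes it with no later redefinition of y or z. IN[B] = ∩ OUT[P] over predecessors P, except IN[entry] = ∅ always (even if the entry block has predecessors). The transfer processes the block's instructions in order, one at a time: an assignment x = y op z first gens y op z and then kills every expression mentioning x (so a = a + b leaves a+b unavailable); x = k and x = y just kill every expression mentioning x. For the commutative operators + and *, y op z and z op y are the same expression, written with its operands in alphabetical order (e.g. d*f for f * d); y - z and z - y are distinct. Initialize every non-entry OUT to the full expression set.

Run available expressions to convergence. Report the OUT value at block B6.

Answer: {d-e}

Working:
Converged values:
  B0:   IN={}   OUT={}
  B1:   IN={}   OUT={}
  B2:   IN={}   OUT={f+f}
  B3:   IN={f+f}   OUT={f+f}
  B4:   IN={f+f}   OUT={c+f, f+f}
  B5:   IN={}   OUT={e+f}
  B6:   IN={e+f}   OUT={d-e}
  B7:   IN={}   OUT={}

Merge at B6: IN[B6] = OUT[B5] = {e+f}
Applying B6's transfer function to that IN value gives OUT[B6] (row B6 above).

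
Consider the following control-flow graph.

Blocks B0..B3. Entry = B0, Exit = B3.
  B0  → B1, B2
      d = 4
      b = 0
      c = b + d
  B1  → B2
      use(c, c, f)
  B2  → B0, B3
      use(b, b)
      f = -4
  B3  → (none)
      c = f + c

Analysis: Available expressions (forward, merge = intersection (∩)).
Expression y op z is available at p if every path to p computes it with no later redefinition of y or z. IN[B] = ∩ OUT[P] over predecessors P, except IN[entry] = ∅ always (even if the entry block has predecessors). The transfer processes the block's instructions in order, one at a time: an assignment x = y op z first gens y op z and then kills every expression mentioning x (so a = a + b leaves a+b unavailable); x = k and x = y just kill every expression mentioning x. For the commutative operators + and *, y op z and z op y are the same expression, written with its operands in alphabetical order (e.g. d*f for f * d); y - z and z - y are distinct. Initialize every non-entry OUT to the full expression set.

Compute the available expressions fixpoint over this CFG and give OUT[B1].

Converged values:
  B0:  IN={}  OUT={b+d}
  B1:  IN={b+d}  OUT={b+d}
  B2:  IN={b+d}  OUT={b+d}
  B3:  IN={b+d}  OUT={b+d}

Merge at B1: IN[B1] = OUT[B0] = {b+d}
Applying B1's transfer function to that IN value gives OUT[B1] (row B1 above).

Answer: {b+d}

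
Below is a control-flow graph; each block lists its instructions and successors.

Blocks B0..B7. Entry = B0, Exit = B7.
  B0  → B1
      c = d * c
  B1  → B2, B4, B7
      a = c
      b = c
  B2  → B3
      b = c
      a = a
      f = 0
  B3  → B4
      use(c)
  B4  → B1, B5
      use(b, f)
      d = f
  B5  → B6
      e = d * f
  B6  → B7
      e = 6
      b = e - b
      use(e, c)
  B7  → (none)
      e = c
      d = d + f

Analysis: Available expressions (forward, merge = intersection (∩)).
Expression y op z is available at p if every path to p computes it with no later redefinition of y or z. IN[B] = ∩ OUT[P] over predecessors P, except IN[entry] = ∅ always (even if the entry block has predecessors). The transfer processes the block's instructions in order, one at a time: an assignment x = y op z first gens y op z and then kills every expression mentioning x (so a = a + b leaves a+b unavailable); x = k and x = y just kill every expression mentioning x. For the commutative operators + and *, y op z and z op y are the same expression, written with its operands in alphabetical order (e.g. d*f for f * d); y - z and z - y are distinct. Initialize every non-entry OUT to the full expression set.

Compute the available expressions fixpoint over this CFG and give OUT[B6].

Answer: {d*f}

Trace:
Converged values:
  B0: | IN={} | OUT={}
  B1: | IN={} | OUT={}
  B2: | IN={} | OUT={}
  B3: | IN={} | OUT={}
  B4: | IN={} | OUT={}
  B5: | IN={} | OUT={d*f}
  B6: | IN={d*f} | OUT={d*f}
  B7: | IN={} | OUT={}

Merge at B6: IN[B6] = OUT[B5] = {d*f}
Applying B6's transfer function to that IN value gives OUT[B6] (row B6 above).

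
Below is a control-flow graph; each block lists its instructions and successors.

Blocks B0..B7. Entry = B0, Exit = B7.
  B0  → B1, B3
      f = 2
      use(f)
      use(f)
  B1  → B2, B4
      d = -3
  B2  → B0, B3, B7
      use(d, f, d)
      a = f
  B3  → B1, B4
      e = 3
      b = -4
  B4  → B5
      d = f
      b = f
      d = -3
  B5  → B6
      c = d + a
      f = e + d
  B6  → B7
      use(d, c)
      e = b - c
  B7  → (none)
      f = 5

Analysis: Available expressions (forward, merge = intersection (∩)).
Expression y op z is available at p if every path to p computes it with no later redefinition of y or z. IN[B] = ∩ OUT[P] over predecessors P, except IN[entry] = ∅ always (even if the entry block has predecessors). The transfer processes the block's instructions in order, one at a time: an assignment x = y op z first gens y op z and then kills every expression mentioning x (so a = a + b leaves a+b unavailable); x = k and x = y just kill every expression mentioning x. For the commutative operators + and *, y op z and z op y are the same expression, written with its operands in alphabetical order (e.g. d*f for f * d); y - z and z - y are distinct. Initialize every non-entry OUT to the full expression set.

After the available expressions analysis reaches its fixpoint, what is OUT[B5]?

Answer: {a+d, d+e}

Derivation:
Converged values:
  B0:  IN={}  OUT={}
  B1:  IN={}  OUT={}
  B2:  IN={}  OUT={}
  B3:  IN={}  OUT={}
  B4:  IN={}  OUT={}
  B5:  IN={}  OUT={a+d, d+e}
  B6:  IN={a+d, d+e}  OUT={a+d, b-c}
  B7:  IN={}  OUT={}

Merge at B5: IN[B5] = OUT[B4] = {}
Applying B5's transfer function to that IN value gives OUT[B5] (row B5 above).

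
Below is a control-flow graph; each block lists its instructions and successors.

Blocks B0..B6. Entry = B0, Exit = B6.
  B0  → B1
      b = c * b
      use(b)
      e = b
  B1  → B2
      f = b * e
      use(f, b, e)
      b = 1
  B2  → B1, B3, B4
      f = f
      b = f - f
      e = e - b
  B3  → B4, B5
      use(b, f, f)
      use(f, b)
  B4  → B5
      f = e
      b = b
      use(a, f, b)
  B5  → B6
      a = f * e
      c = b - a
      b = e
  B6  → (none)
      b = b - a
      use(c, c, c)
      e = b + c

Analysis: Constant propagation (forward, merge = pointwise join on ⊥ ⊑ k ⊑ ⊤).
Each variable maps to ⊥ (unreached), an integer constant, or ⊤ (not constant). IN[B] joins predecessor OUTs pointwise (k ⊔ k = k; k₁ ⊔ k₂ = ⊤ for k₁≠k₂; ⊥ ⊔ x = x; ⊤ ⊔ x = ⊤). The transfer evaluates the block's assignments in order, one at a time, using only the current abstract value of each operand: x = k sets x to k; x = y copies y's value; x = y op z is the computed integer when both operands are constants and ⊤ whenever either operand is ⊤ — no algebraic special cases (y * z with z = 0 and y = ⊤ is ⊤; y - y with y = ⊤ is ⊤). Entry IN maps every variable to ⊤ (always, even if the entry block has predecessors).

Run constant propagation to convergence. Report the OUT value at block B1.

Converged values:
  B0:  IN=(all ⊤)  OUT=(all ⊤)
  B1:  IN=(all ⊤)  OUT={b:1; rest ⊤}
  B2:  IN={b:1; rest ⊤}  OUT=(all ⊤)
  B3:  IN=(all ⊤)  OUT=(all ⊤)
  B4:  IN=(all ⊤)  OUT=(all ⊤)
  B5:  IN=(all ⊤)  OUT=(all ⊤)
  B6:  IN=(all ⊤)  OUT=(all ⊤)

Merge at B1: IN[B1] = OUT[B0] ⊔ OUT[B2] = {a: ⊤, b: ⊤, c: ⊤, d: ⊤, e: ⊤, f: ⊤}
Applying B1's transfer function to that IN value gives OUT[B1] (row B1 above).

Answer: {a: ⊤, b: 1, c: ⊤, d: ⊤, e: ⊤, f: ⊤}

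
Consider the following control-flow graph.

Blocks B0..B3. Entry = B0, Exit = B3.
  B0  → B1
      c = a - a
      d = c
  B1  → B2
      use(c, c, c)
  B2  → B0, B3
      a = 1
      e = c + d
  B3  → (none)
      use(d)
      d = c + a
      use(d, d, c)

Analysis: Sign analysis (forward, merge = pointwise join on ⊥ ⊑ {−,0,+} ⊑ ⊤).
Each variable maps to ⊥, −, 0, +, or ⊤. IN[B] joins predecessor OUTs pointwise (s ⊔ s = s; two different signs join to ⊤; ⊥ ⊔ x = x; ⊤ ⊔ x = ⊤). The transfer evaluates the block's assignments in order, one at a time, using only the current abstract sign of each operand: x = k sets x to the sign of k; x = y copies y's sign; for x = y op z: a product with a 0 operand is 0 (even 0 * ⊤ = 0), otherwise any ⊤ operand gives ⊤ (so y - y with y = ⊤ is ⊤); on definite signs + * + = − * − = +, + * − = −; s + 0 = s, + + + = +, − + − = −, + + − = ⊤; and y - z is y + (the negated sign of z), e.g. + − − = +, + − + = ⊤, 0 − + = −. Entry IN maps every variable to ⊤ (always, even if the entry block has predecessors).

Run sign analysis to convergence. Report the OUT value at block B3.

Answer: {a: +, b: ⊤, c: ⊤, d: ⊤, e: ⊤, f: ⊤}

Derivation:
Converged values:
  B0:   IN=(all ⊤)   OUT=(all ⊤)
  B1:   IN=(all ⊤)   OUT=(all ⊤)
  B2:   IN=(all ⊤)   OUT={a:+; rest ⊤}
  B3:   IN={a:+; rest ⊤}   OUT={a:+; rest ⊤}

Merge at B3: IN[B3] = OUT[B2] = {a: +, b: ⊤, c: ⊤, d: ⊤, e: ⊤, f: ⊤}
Applying B3's transfer function to that IN value gives OUT[B3] (row B3 above).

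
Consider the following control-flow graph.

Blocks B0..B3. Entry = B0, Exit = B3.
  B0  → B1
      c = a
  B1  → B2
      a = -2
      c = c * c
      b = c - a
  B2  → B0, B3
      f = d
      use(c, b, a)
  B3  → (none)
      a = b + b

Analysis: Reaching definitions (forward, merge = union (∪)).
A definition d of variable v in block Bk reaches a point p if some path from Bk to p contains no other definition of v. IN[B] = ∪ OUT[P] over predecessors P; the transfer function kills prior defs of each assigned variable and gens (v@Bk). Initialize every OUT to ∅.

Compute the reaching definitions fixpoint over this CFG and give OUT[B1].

Converged values:
  B0:  IN={a@B1, b@B1, c@B1, f@B2}  OUT={a@B1, b@B1, c@B0, f@B2}
  B1:  IN={a@B1, b@B1, c@B0, f@B2}  OUT={a@B1, b@B1, c@B1, f@B2}
  B2:  IN={a@B1, b@B1, c@B1, f@B2}  OUT={a@B1, b@B1, c@B1, f@B2}
  B3:  IN={a@B1, b@B1, c@B1, f@B2}  OUT={a@B3, b@B1, c@B1, f@B2}

Merge at B1: IN[B1] = OUT[B0] = {a@B1, b@B1, c@B0, f@B2}
Applying B1's transfer function to that IN value gives OUT[B1] (row B1 above).

Answer: {a@B1, b@B1, c@B1, f@B2}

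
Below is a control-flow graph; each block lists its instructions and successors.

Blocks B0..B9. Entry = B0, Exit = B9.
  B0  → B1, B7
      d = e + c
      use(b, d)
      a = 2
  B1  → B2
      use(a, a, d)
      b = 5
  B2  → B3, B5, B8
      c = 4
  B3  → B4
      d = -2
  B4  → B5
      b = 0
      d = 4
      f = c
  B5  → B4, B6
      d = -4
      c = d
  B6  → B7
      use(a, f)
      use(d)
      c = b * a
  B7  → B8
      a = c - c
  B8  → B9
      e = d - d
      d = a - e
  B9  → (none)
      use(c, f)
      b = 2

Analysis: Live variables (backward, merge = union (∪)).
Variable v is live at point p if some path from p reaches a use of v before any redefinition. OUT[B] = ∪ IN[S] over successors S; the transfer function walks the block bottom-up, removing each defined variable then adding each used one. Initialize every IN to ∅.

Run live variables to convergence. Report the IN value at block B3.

Answer: {a, c}

Working:
Per-block solution:
  B0:   IN={b, c, e, f}   OUT={a, c, d, f}
  B1:   IN={a, d, f}   OUT={a, b, d, f}
  B2:   IN={a, b, d, f}   OUT={a, b, c, d, f}
  B3:   IN={a, c}   OUT={a, c}
  B4:   IN={a, c}   OUT={a, b, f}
  B5:   IN={a, b, f}   OUT={a, b, c, d, f}
  B6:   IN={a, b, d, f}   OUT={c, d, f}
  B7:   IN={c, d, f}   OUT={a, c, d, f}
  B8:   IN={a, c, d, f}   OUT={c, f}
  B9:   IN={c, f}   OUT={}

Merge at B3: OUT[B3] = IN[B4] = {a, c}
Applying B3's transfer function to that OUT value gives IN[B3] (row B3 above).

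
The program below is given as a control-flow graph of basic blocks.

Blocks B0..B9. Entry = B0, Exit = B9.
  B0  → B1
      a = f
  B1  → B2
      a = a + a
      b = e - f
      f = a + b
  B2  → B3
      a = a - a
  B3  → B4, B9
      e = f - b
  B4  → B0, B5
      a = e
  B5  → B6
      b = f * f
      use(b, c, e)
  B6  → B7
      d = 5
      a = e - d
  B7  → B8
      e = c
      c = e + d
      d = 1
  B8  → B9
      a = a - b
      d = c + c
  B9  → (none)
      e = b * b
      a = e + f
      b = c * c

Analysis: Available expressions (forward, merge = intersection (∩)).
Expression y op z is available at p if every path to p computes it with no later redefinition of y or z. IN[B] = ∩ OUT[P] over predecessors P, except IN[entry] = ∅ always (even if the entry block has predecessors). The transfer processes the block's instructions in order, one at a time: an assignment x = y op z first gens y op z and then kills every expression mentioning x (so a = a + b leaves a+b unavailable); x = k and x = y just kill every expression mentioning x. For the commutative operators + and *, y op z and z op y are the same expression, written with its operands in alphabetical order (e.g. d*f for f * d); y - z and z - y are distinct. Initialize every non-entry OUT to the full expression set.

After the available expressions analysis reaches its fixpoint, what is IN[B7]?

Answer: {e-d, f*f}

Working:
Converged values:
  B0: | IN={} | OUT={}
  B1: | IN={} | OUT={a+b}
  B2: | IN={a+b} | OUT={}
  B3: | IN={} | OUT={f-b}
  B4: | IN={f-b} | OUT={f-b}
  B5: | IN={f-b} | OUT={f*f}
  B6: | IN={f*f} | OUT={e-d, f*f}
  B7: | IN={e-d, f*f} | OUT={f*f}
  B8: | IN={f*f} | OUT={c+c, f*f}
  B9: | IN={} | OUT={c*c, e+f}

Merge at B7: IN[B7] = OUT[B6] = {e-d, f*f}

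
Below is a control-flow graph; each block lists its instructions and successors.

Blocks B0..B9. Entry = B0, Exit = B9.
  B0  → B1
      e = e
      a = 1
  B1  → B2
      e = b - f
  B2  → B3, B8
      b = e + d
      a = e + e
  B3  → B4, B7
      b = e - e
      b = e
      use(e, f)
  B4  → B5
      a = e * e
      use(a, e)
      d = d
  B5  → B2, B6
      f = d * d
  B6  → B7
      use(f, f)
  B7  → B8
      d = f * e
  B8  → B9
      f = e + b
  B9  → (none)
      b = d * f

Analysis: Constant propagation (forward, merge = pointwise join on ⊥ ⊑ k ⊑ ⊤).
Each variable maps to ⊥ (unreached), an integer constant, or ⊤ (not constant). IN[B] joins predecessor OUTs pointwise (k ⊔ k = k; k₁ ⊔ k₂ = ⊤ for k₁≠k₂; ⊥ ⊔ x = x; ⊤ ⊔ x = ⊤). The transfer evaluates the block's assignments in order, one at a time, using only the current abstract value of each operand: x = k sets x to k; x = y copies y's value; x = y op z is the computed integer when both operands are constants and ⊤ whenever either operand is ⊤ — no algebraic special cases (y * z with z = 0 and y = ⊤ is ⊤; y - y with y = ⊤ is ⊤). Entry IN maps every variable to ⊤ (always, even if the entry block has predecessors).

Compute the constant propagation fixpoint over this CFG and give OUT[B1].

Converged values:
  B0:   IN=(all ⊤)   OUT={a:1; rest ⊤}
  B1:   IN={a:1; rest ⊤}   OUT={a:1; rest ⊤}
  B2:   IN=(all ⊤)   OUT=(all ⊤)
  B3:   IN=(all ⊤)   OUT=(all ⊤)
  B4:   IN=(all ⊤)   OUT=(all ⊤)
  B5:   IN=(all ⊤)   OUT=(all ⊤)
  B6:   IN=(all ⊤)   OUT=(all ⊤)
  B7:   IN=(all ⊤)   OUT=(all ⊤)
  B8:   IN=(all ⊤)   OUT=(all ⊤)
  B9:   IN=(all ⊤)   OUT=(all ⊤)

Merge at B1: IN[B1] = OUT[B0] = {a: 1, b: ⊤, c: ⊤, d: ⊤, e: ⊤, f: ⊤}
Applying B1's transfer function to that IN value gives OUT[B1] (row B1 above).

Answer: {a: 1, b: ⊤, c: ⊤, d: ⊤, e: ⊤, f: ⊤}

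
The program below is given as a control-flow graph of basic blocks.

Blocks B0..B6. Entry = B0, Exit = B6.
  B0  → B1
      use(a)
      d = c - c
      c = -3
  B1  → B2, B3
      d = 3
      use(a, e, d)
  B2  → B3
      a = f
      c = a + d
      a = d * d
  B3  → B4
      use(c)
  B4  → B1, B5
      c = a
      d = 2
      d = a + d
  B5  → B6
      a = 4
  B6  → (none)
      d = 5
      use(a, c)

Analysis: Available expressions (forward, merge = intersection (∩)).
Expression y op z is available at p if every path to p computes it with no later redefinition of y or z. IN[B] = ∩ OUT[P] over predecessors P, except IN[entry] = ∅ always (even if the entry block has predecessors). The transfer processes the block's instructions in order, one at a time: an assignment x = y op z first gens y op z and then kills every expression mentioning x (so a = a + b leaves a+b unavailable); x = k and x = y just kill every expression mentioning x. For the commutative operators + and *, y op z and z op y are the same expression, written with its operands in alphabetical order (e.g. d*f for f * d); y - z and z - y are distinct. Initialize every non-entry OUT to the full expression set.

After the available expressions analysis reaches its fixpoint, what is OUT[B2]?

Answer: {d*d}

Working:
Per-block solution:
  B0: | IN={} | OUT={}
  B1: | IN={} | OUT={}
  B2: | IN={} | OUT={d*d}
  B3: | IN={} | OUT={}
  B4: | IN={} | OUT={}
  B5: | IN={} | OUT={}
  B6: | IN={} | OUT={}

Merge at B2: IN[B2] = OUT[B1] = {}
Applying B2's transfer function to that IN value gives OUT[B2] (row B2 above).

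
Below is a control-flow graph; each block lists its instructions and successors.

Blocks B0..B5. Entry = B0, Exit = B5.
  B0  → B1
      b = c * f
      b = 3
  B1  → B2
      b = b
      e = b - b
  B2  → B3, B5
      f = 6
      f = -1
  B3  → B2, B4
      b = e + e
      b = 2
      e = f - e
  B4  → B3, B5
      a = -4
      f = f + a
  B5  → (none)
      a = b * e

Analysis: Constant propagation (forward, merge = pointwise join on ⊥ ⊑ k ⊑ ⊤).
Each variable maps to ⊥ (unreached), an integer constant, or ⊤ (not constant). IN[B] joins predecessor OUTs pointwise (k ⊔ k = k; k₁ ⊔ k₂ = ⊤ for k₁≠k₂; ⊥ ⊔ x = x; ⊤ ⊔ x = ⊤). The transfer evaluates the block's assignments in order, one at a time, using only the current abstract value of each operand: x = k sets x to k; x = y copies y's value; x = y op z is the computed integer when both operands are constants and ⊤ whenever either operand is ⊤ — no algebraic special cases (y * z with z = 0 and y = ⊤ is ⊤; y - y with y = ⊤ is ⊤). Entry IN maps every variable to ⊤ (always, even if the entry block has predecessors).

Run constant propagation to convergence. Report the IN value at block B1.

Fixpoint table:
  B0:   IN=(all ⊤)   OUT={b:3; rest ⊤}
  B1:   IN={b:3; rest ⊤}   OUT={b:3, e:0; rest ⊤}
  B2:   IN=(all ⊤)   OUT={f:-1; rest ⊤}
  B3:   IN=(all ⊤)   OUT={b:2; rest ⊤}
  B4:   IN={b:2; rest ⊤}   OUT={a:-4, b:2; rest ⊤}
  B5:   IN=(all ⊤)   OUT=(all ⊤)

Merge at B1: IN[B1] = OUT[B0] = {a: ⊤, b: 3, c: ⊤, d: ⊤, e: ⊤, f: ⊤}

Answer: {a: ⊤, b: 3, c: ⊤, d: ⊤, e: ⊤, f: ⊤}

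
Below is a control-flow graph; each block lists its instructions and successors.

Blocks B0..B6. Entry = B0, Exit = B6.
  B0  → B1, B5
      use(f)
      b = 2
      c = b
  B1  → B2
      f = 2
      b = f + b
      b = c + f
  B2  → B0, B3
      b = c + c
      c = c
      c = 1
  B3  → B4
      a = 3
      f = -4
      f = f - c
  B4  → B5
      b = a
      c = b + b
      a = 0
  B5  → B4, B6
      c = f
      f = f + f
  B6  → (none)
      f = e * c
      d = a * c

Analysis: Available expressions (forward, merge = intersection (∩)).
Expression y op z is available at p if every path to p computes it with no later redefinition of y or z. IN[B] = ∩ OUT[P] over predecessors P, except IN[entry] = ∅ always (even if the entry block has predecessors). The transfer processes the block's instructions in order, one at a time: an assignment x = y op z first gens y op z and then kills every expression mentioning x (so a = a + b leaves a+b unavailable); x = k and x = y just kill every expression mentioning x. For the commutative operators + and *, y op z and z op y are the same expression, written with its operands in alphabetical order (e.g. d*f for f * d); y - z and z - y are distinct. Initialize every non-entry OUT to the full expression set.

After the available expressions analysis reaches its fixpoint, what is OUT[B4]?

Answer: {b+b}

Trace:
Per-block solution:
  B0:   IN={}   OUT={}
  B1:   IN={}   OUT={c+f}
  B2:   IN={c+f}   OUT={}
  B3:   IN={}   OUT={}
  B4:   IN={}   OUT={b+b}
  B5:   IN={}   OUT={}
  B6:   IN={}   OUT={a*c, c*e}

Merge at B4: IN[B4] = OUT[B3] ∩ OUT[B5] = {}
Applying B4's transfer function to that IN value gives OUT[B4] (row B4 above).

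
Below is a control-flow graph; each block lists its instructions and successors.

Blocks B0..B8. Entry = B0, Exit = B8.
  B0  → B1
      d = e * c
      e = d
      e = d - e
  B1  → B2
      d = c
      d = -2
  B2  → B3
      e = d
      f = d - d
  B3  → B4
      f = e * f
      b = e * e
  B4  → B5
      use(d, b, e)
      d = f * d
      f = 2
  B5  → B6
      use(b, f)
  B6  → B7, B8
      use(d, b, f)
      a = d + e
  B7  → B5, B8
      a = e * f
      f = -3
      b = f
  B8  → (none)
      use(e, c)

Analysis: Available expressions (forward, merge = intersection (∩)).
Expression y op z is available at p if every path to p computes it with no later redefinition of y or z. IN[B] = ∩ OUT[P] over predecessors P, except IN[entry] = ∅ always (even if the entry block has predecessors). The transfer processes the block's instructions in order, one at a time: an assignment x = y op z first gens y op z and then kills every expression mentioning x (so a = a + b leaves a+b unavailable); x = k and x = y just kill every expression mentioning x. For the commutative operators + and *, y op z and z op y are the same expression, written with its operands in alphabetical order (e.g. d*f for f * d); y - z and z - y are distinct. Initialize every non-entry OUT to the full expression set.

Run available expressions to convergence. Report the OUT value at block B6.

Answer: {d+e, e*e}

Trace:
Fixpoint table:
  B0:  IN={}  OUT={}
  B1:  IN={}  OUT={}
  B2:  IN={}  OUT={d-d}
  B3:  IN={d-d}  OUT={d-d, e*e}
  B4:  IN={d-d, e*e}  OUT={e*e}
  B5:  IN={e*e}  OUT={e*e}
  B6:  IN={e*e}  OUT={d+e, e*e}
  B7:  IN={d+e, e*e}  OUT={d+e, e*e}
  B8:  IN={d+e, e*e}  OUT={d+e, e*e}

Merge at B6: IN[B6] = OUT[B5] = {e*e}
Applying B6's transfer function to that IN value gives OUT[B6] (row B6 above).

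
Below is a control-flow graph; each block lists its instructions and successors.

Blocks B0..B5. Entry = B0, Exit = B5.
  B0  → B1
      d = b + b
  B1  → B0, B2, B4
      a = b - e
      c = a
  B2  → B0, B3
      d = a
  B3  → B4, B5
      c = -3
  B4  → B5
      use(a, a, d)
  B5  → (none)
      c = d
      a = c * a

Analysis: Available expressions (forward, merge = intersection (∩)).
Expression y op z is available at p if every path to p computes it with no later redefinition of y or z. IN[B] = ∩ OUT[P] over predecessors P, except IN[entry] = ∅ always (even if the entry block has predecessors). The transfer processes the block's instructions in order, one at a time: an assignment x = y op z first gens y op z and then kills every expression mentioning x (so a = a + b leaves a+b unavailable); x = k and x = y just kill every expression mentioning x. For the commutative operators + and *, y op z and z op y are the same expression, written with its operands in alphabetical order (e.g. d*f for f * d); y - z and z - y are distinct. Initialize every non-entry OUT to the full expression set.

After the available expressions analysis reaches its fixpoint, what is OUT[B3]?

Converged values:
  B0: | IN={} | OUT={b+b}
  B1: | IN={b+b} | OUT={b+b, b-e}
  B2: | IN={b+b, b-e} | OUT={b+b, b-e}
  B3: | IN={b+b, b-e} | OUT={b+b, b-e}
  B4: | IN={b+b, b-e} | OUT={b+b, b-e}
  B5: | IN={b+b, b-e} | OUT={b+b, b-e}

Merge at B3: IN[B3] = OUT[B2] = {b+b, b-e}
Applying B3's transfer function to that IN value gives OUT[B3] (row B3 above).

Answer: {b+b, b-e}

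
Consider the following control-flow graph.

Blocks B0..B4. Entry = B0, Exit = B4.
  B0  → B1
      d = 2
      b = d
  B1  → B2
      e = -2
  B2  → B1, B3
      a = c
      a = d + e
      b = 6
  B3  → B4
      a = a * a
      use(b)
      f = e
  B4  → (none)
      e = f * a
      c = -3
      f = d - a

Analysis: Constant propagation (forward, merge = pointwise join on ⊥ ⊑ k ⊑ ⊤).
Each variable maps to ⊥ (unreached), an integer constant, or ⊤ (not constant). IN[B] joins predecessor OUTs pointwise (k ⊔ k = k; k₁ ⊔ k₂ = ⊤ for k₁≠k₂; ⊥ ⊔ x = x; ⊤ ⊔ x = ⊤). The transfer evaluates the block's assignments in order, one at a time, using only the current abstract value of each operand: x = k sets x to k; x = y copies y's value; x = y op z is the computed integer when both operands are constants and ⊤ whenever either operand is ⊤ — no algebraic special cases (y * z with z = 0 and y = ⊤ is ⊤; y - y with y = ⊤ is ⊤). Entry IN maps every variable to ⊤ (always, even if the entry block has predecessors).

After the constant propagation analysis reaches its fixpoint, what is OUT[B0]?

Converged values:
  B0:   IN=(all ⊤)   OUT={b:2, d:2; rest ⊤}
  B1:   IN={d:2; rest ⊤}   OUT={d:2, e:-2; rest ⊤}
  B2:   IN={d:2, e:-2; rest ⊤}   OUT={a:0, b:6, d:2, e:-2; rest ⊤}
  B3:   IN={a:0, b:6, d:2, e:-2; rest ⊤}   OUT={a:0, b:6, d:2, e:-2, f:-2; rest ⊤}
  B4:   IN={a:0, b:6, d:2, e:-2, f:-2; rest ⊤}   OUT={a:0, b:6, c:-3, d:2, e:0, f:2; rest ⊤}

B0 is the boundary node: IN[B0] = {a: ⊤, b: ⊤, c: ⊤, d: ⊤, e: ⊤, f: ⊤}
Applying B0's transfer function to that IN value gives OUT[B0] (row B0 above).

Answer: {a: ⊤, b: 2, c: ⊤, d: 2, e: ⊤, f: ⊤}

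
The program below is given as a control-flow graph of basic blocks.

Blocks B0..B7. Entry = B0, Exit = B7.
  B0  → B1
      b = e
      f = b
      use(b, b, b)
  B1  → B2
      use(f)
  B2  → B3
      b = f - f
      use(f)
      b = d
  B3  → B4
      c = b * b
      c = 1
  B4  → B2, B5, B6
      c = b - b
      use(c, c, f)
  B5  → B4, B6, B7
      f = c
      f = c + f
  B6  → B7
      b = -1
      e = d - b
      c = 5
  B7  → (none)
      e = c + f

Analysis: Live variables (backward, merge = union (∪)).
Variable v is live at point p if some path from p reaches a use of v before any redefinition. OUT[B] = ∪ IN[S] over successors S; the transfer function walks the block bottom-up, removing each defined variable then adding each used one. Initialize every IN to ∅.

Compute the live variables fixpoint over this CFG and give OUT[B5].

Answer: {b, c, d, f}

Trace:
Converged values:
  B0:   IN={d, e}   OUT={d, f}
  B1:   IN={d, f}   OUT={d, f}
  B2:   IN={d, f}   OUT={b, d, f}
  B3:   IN={b, d, f}   OUT={b, d, f}
  B4:   IN={b, d, f}   OUT={b, c, d, f}
  B5:   IN={b, c, d}   OUT={b, c, d, f}
  B6:   IN={d, f}   OUT={c, f}
  B7:   IN={c, f}   OUT={}

Merge at B5: OUT[B5] = IN[B4] ⊔ IN[B6] ⊔ IN[B7] = {b, c, d, f}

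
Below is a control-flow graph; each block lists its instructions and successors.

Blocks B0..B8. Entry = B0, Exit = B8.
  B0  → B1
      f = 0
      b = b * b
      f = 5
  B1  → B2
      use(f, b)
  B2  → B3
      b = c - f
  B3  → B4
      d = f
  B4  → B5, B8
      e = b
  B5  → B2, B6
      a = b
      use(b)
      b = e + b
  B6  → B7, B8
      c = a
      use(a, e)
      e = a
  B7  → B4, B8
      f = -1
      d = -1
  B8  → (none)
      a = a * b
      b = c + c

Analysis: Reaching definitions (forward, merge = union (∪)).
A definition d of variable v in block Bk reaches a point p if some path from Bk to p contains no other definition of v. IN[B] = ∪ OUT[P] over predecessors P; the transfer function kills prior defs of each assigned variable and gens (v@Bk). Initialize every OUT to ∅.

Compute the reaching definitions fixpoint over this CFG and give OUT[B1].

Converged values:
  B0:   IN={}   OUT={b@B0, f@B0}
  B1:   IN={b@B0, f@B0}   OUT={b@B0, f@B0}
  B2:   IN={a@B5, b@B0, b@B5, c@B6, d@B3, d@B7, e@B4, f@B0, f@B7}   OUT={a@B5, b@B2, c@B6, d@B3, d@B7, e@B4, f@B0, f@B7}
  B3:   IN={a@B5, b@B2, c@B6, d@B3, d@B7, e@B4, f@B0, f@B7}   OUT={a@B5, b@B2, c@B6, d@B3, e@B4, f@B0, f@B7}
  B4:   IN={a@B5, b@B2, b@B5, c@B6, d@B3, d@B7, e@B4, e@B6, f@B0, f@B7}   OUT={a@B5, b@B2, b@B5, c@B6, d@B3, d@B7, e@B4, f@B0, f@B7}
  B5:   IN={a@B5, b@B2, b@B5, c@B6, d@B3, d@B7, e@B4, f@B0, f@B7}   OUT={a@B5, b@B5, c@B6, d@B3, d@B7, e@B4, f@B0, f@B7}
  B6:   IN={a@B5, b@B5, c@B6, d@B3, d@B7, e@B4, f@B0, f@B7}   OUT={a@B5, b@B5, c@B6, d@B3, d@B7, e@B6, f@B0, f@B7}
  B7:   IN={a@B5, b@B5, c@B6, d@B3, d@B7, e@B6, f@B0, f@B7}   OUT={a@B5, b@B5, c@B6, d@B7, e@B6, f@B7}
  B8:   IN={a@B5, b@B2, b@B5, c@B6, d@B3, d@B7, e@B4, e@B6, f@B0, f@B7}   OUT={a@B8, b@B8, c@B6, d@B3, d@B7, e@B4, e@B6, f@B0, f@B7}

Merge at B1: IN[B1] = OUT[B0] = {b@B0, f@B0}
Applying B1's transfer function to that IN value gives OUT[B1] (row B1 above).

Answer: {b@B0, f@B0}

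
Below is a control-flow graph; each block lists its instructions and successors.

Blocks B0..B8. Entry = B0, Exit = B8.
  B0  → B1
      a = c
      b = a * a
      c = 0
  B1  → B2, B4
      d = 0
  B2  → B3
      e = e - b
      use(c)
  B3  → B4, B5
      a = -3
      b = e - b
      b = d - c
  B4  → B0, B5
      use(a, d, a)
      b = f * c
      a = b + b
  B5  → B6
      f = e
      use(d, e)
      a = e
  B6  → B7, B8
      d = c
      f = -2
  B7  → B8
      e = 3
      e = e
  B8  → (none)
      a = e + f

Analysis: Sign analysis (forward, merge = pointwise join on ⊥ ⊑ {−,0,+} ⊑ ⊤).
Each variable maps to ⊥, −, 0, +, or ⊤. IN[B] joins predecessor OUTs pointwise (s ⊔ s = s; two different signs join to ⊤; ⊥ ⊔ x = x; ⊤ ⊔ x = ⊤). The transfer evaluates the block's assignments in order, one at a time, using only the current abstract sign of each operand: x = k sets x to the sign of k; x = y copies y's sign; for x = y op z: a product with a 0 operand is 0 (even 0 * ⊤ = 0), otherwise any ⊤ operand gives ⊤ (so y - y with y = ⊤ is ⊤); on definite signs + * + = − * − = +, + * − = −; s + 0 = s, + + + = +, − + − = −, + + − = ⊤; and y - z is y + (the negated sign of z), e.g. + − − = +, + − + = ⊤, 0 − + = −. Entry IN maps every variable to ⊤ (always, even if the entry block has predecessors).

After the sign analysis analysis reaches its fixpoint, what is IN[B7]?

Fixpoint table:
  B0:  IN=(all ⊤)  OUT={c:0; rest ⊤}
  B1:  IN={c:0; rest ⊤}  OUT={c:0, d:0; rest ⊤}
  B2:  IN={c:0, d:0; rest ⊤}  OUT={c:0, d:0; rest ⊤}
  B3:  IN={c:0, d:0; rest ⊤}  OUT={a:-, b:0, c:0, d:0; rest ⊤}
  B4:  IN={c:0, d:0; rest ⊤}  OUT={a:0, b:0, c:0, d:0; rest ⊤}
  B5:  IN={b:0, c:0, d:0; rest ⊤}  OUT={b:0, c:0, d:0; rest ⊤}
  B6:  IN={b:0, c:0, d:0; rest ⊤}  OUT={b:0, c:0, d:0, f:-; rest ⊤}
  B7:  IN={b:0, c:0, d:0, f:-; rest ⊤}  OUT={b:0, c:0, d:0, e:+, f:-; rest ⊤}
  B8:  IN={b:0, c:0, d:0, f:-; rest ⊤}  OUT={b:0, c:0, d:0, f:-; rest ⊤}

Merge at B7: IN[B7] = OUT[B6] = {a: ⊤, b: 0, c: 0, d: 0, e: ⊤, f: -}

Answer: {a: ⊤, b: 0, c: 0, d: 0, e: ⊤, f: -}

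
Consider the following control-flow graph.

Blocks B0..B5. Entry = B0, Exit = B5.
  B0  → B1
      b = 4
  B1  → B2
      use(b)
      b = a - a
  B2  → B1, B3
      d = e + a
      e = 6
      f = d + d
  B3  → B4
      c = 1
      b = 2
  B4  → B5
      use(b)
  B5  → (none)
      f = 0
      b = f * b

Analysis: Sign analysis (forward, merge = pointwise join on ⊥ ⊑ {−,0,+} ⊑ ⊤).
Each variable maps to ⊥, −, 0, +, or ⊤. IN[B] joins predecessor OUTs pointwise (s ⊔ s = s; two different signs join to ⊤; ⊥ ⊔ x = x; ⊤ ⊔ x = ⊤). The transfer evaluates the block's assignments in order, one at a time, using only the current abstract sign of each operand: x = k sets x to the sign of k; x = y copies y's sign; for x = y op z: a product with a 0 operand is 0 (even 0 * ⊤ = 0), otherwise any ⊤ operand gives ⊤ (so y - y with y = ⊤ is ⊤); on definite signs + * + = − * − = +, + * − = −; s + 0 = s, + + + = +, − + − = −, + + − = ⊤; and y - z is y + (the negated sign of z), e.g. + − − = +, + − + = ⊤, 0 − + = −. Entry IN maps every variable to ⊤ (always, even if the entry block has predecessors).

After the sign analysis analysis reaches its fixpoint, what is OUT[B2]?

Converged values:
  B0: | IN=(all ⊤) | OUT={b:+; rest ⊤}
  B1: | IN=(all ⊤) | OUT=(all ⊤)
  B2: | IN=(all ⊤) | OUT={e:+; rest ⊤}
  B3: | IN={e:+; rest ⊤} | OUT={b:+, c:+, e:+; rest ⊤}
  B4: | IN={b:+, c:+, e:+; rest ⊤} | OUT={b:+, c:+, e:+; rest ⊤}
  B5: | IN={b:+, c:+, e:+; rest ⊤} | OUT={b:0, c:+, e:+, f:0; rest ⊤}

Merge at B2: IN[B2] = OUT[B1] = {a: ⊤, b: ⊤, c: ⊤, d: ⊤, e: ⊤, f: ⊤}
Applying B2's transfer function to that IN value gives OUT[B2] (row B2 above).

Answer: {a: ⊤, b: ⊤, c: ⊤, d: ⊤, e: +, f: ⊤}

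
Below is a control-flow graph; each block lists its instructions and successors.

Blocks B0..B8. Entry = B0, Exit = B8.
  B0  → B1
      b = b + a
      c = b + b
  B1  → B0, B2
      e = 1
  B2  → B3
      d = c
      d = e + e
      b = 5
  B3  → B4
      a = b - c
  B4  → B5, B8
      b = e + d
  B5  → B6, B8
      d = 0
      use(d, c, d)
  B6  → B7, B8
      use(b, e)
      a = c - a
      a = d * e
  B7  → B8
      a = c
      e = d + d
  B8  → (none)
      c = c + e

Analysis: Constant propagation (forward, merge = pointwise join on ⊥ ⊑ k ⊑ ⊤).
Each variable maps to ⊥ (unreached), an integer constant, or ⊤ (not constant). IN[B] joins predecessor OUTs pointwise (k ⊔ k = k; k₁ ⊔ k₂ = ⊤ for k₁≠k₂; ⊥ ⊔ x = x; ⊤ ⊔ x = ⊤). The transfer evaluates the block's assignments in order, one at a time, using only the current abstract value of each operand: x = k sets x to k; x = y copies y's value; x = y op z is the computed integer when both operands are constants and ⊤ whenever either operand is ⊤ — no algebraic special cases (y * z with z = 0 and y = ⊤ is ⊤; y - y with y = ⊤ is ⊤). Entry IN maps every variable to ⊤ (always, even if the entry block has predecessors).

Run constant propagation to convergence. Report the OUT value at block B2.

Fixpoint table:
  B0:  IN=(all ⊤)  OUT=(all ⊤)
  B1:  IN=(all ⊤)  OUT={e:1; rest ⊤}
  B2:  IN={e:1; rest ⊤}  OUT={b:5, d:2, e:1; rest ⊤}
  B3:  IN={b:5, d:2, e:1; rest ⊤}  OUT={b:5, d:2, e:1; rest ⊤}
  B4:  IN={b:5, d:2, e:1; rest ⊤}  OUT={b:3, d:2, e:1; rest ⊤}
  B5:  IN={b:3, d:2, e:1; rest ⊤}  OUT={b:3, d:0, e:1; rest ⊤}
  B6:  IN={b:3, d:0, e:1; rest ⊤}  OUT={a:0, b:3, d:0, e:1; rest ⊤}
  B7:  IN={a:0, b:3, d:0, e:1; rest ⊤}  OUT={b:3, d:0, e:0; rest ⊤}
  B8:  IN={b:3; rest ⊤}  OUT={b:3; rest ⊤}

Merge at B2: IN[B2] = OUT[B1] = {a: ⊤, b: ⊤, c: ⊤, d: ⊤, e: 1, f: ⊤}
Applying B2's transfer function to that IN value gives OUT[B2] (row B2 above).

Answer: {a: ⊤, b: 5, c: ⊤, d: 2, e: 1, f: ⊤}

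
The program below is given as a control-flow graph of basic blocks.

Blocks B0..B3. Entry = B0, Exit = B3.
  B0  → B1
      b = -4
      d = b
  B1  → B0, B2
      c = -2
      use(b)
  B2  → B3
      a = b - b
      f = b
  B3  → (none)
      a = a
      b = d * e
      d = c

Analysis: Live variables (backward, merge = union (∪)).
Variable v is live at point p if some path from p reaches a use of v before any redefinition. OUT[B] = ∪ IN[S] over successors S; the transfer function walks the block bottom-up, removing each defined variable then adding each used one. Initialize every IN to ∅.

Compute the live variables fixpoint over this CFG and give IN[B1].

Answer: {b, d, e}

Trace:
Fixpoint table:
  B0: | IN={e} | OUT={b, d, e}
  B1: | IN={b, d, e} | OUT={b, c, d, e}
  B2: | IN={b, c, d, e} | OUT={a, c, d, e}
  B3: | IN={a, c, d, e} | OUT={}

Merge at B1: OUT[B1] = IN[B0] ⊔ IN[B2] = {b, c, d, e}
Applying B1's transfer function to that OUT value gives IN[B1] (row B1 above).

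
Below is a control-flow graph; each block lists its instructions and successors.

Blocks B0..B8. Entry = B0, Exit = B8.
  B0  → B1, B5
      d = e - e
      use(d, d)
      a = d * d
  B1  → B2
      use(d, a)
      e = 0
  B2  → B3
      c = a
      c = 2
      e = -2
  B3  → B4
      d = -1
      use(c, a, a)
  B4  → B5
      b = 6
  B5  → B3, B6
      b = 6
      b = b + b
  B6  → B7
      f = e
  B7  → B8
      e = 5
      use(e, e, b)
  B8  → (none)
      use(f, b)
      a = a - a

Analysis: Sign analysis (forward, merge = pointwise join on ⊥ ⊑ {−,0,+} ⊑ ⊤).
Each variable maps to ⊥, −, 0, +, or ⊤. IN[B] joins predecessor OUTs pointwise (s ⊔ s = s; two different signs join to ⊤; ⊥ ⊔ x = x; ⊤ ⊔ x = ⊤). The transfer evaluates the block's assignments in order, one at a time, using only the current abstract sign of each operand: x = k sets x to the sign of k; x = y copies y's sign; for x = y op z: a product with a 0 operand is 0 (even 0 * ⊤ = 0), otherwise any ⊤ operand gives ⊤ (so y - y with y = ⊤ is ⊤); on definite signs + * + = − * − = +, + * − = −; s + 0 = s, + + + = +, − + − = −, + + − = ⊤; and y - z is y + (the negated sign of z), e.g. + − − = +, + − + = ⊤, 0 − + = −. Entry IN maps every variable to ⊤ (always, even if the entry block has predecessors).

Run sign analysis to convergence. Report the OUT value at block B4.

Answer: {a: ⊤, b: +, c: ⊤, d: -, e: ⊤, f: ⊤}

Derivation:
Per-block solution:
  B0:  IN=(all ⊤)  OUT=(all ⊤)
  B1:  IN=(all ⊤)  OUT={e:0; rest ⊤}
  B2:  IN={e:0; rest ⊤}  OUT={c:+, e:-; rest ⊤}
  B3:  IN=(all ⊤)  OUT={d:-; rest ⊤}
  B4:  IN={d:-; rest ⊤}  OUT={b:+, d:-; rest ⊤}
  B5:  IN=(all ⊤)  OUT={b:+; rest ⊤}
  B6:  IN={b:+; rest ⊤}  OUT={b:+; rest ⊤}
  B7:  IN={b:+; rest ⊤}  OUT={b:+, e:+; rest ⊤}
  B8:  IN={b:+, e:+; rest ⊤}  OUT={b:+, e:+; rest ⊤}

Merge at B4: IN[B4] = OUT[B3] = {a: ⊤, b: ⊤, c: ⊤, d: -, e: ⊤, f: ⊤}
Applying B4's transfer function to that IN value gives OUT[B4] (row B4 above).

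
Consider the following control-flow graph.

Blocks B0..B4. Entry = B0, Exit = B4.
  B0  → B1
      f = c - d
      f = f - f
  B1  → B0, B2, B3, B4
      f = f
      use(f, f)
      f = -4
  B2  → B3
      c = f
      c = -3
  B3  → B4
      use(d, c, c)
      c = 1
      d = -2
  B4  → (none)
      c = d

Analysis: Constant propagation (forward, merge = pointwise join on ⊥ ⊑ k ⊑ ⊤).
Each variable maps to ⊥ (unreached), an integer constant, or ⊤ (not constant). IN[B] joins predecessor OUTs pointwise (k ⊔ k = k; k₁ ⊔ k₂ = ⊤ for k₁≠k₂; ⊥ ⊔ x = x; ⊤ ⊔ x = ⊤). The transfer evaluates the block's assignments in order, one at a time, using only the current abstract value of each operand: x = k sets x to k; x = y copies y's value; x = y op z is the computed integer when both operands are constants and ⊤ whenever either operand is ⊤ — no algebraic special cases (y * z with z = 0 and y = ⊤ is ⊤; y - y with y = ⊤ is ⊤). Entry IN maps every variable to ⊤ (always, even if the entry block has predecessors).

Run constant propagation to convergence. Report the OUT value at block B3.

Fixpoint table:
  B0:  IN=(all ⊤)  OUT=(all ⊤)
  B1:  IN=(all ⊤)  OUT={f:-4; rest ⊤}
  B2:  IN={f:-4; rest ⊤}  OUT={c:-3, f:-4; rest ⊤}
  B3:  IN={f:-4; rest ⊤}  OUT={c:1, d:-2, f:-4; rest ⊤}
  B4:  IN={f:-4; rest ⊤}  OUT={f:-4; rest ⊤}

Merge at B3: IN[B3] = OUT[B1] ⊔ OUT[B2] = {a: ⊤, b: ⊤, c: ⊤, d: ⊤, e: ⊤, f: -4}
Applying B3's transfer function to that IN value gives OUT[B3] (row B3 above).

Answer: {a: ⊤, b: ⊤, c: 1, d: -2, e: ⊤, f: -4}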